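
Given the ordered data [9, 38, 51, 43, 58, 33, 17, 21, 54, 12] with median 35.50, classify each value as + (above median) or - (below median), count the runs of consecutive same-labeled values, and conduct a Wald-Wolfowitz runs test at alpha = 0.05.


Step 1: Compute median = 35.50; label A = above, B = below.
Labels in order: BAAAABBBAB  (n_A = 5, n_B = 5)
Step 2: Count runs R = 5.
Step 3: Under H0 (random ordering), E[R] = 2*n_A*n_B/(n_A+n_B) + 1 = 2*5*5/10 + 1 = 6.0000.
        Var[R] = 2*n_A*n_B*(2*n_A*n_B - n_A - n_B) / ((n_A+n_B)^2 * (n_A+n_B-1)) = 2000/900 = 2.2222.
        SD[R] = 1.4907.
Step 4: Continuity-corrected z = (R + 0.5 - E[R]) / SD[R] = (5 + 0.5 - 6.0000) / 1.4907 = -0.3354.
Step 5: Two-sided p-value via normal approximation = 2*(1 - Phi(|z|)) = 0.737316.
Step 6: alpha = 0.05. fail to reject H0.

R = 5, z = -0.3354, p = 0.737316, fail to reject H0.


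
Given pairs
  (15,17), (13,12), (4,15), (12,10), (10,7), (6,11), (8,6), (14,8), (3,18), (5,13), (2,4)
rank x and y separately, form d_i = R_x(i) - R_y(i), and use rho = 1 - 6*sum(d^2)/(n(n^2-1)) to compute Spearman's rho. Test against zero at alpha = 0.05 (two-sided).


Step 1: Rank x and y separately (midranks; no ties here).
rank(x): 15->11, 13->9, 4->3, 12->8, 10->7, 6->5, 8->6, 14->10, 3->2, 5->4, 2->1
rank(y): 17->10, 12->7, 15->9, 10->5, 7->3, 11->6, 6->2, 8->4, 18->11, 13->8, 4->1
Step 2: d_i = R_x(i) - R_y(i); compute d_i^2.
  (11-10)^2=1, (9-7)^2=4, (3-9)^2=36, (8-5)^2=9, (7-3)^2=16, (5-6)^2=1, (6-2)^2=16, (10-4)^2=36, (2-11)^2=81, (4-8)^2=16, (1-1)^2=0
sum(d^2) = 216.
Step 3: rho = 1 - 6*216 / (11*(11^2 - 1)) = 1 - 1296/1320 = 0.018182.
Step 4: Under H0, t = rho * sqrt((n-2)/(1-rho^2)) = 0.0546 ~ t(9).
Step 5: Two-sided p-value from the t-distribution with 9 df = 0.957685.
Step 6: alpha = 0.05. fail to reject H0.

rho = 0.0182, p = 0.957685, fail to reject H0 at alpha = 0.05.


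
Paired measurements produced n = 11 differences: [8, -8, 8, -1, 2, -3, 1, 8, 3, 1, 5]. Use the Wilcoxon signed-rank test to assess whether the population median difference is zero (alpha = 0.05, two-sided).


Step 1: Drop any zero differences (none here) and take |d_i|.
|d| = [8, 8, 8, 1, 2, 3, 1, 8, 3, 1, 5]
Step 2: Midrank |d_i| (ties get averaged ranks).
ranks: |8|->9.5, |8|->9.5, |8|->9.5, |1|->2, |2|->4, |3|->5.5, |1|->2, |8|->9.5, |3|->5.5, |1|->2, |5|->7
Step 3: Attach original signs; sum ranks with positive sign and with negative sign.
W+ = 9.5 + 9.5 + 4 + 2 + 9.5 + 5.5 + 2 + 7 = 49
W- = 9.5 + 2 + 5.5 = 17
(Check: W+ + W- = 66 should equal n(n+1)/2 = 66.)
Step 4: Test statistic W = min(W+, W-) = 17.
Step 5: Ties in |d|, so use the tie-corrected normal approximation.
        E[W] = n(n+1)/4 = 11*12/4 = 33.
        Tie groups: |d|=1 (t=3), |d|=3 (t=2), |d|=8 (t=4); sum(t^3 - t) = 90.
        Var[W] = n(n+1)(2n+1)/24 - sum(t^3-t)/48 = 3036/24 - 90/48 = 124.625.
        z = (W - E[W]) / sqrt(Var[W]) = (17 - 33) / 11.1636 = -1.4332.
        Two-sided p = 2*Phi(z) = 0.151791.
Step 6: alpha = 0.05. fail to reject H0.

W+ = 49, W- = 17, W = min = 17, p = 0.151791, fail to reject H0.


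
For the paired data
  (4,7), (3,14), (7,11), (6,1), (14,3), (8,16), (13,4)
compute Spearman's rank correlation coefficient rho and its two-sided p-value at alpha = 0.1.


Step 1: Rank x and y separately (midranks; no ties here).
rank(x): 4->2, 3->1, 7->4, 6->3, 14->7, 8->5, 13->6
rank(y): 7->4, 14->6, 11->5, 1->1, 3->2, 16->7, 4->3
Step 2: d_i = R_x(i) - R_y(i); compute d_i^2.
  (2-4)^2=4, (1-6)^2=25, (4-5)^2=1, (3-1)^2=4, (7-2)^2=25, (5-7)^2=4, (6-3)^2=9
sum(d^2) = 72.
Step 3: rho = 1 - 6*72 / (7*(7^2 - 1)) = 1 - 432/336 = -0.285714.
Step 4: Under H0, t = rho * sqrt((n-2)/(1-rho^2)) = -0.6667 ~ t(5).
Step 5: Two-sided p-value from the t-distribution with 5 df = 0.534509.
Step 6: alpha = 0.1. fail to reject H0.

rho = -0.2857, p = 0.534509, fail to reject H0 at alpha = 0.1.


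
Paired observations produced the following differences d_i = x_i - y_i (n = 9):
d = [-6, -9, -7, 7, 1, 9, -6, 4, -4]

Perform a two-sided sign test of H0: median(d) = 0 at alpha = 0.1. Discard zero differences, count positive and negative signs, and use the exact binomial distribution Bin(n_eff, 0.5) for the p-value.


Step 1: Discard zero differences. Original n = 9; n_eff = number of nonzero differences = 9.
Nonzero differences (with sign): -6, -9, -7, +7, +1, +9, -6, +4, -4
Step 2: Count signs: positive = 4, negative = 5.
Step 3: Under H0: P(positive) = 0.5, so the number of positives S ~ Bin(9, 0.5).
Step 4: Two-sided exact p-value = sum of Bin(9,0.5) probabilities at or below the observed probability = 1.000000.
Step 5: alpha = 0.1. fail to reject H0.

n_eff = 9, pos = 4, neg = 5, p = 1.000000, fail to reject H0.


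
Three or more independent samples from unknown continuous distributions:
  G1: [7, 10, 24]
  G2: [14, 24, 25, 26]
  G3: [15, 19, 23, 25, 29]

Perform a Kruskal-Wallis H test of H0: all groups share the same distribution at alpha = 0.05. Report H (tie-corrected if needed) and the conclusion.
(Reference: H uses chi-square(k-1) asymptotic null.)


Step 1: Combine all N = 12 observations and assign midranks.
sorted (value, group, rank): (7,G1,1), (10,G1,2), (14,G2,3), (15,G3,4), (19,G3,5), (23,G3,6), (24,G1,7.5), (24,G2,7.5), (25,G2,9.5), (25,G3,9.5), (26,G2,11), (29,G3,12)
Step 2: Sum ranks within each group.
R_1 = 10.5 (n_1 = 3)
R_2 = 31 (n_2 = 4)
R_3 = 36.5 (n_3 = 5)
Step 3: H = 12/(N(N+1)) * sum(R_i^2/n_i) - 3(N+1)
     = 12/(12*13) * (10.5^2/3 + 31^2/4 + 36.5^2/5) - 3*13
     = 0.076923 * 543.45 - 39
     = 2.803846.
Step 4: Ties present; correction factor C = 1 - 12/(12^3 - 12) = 0.993007. Corrected H = 2.803846 / 0.993007 = 2.823592.
Step 5: Under H0, H ~ chi^2(2); p-value = 0.243705.
Step 6: alpha = 0.05. fail to reject H0.

H = 2.8236, df = 2, p = 0.243705, fail to reject H0.


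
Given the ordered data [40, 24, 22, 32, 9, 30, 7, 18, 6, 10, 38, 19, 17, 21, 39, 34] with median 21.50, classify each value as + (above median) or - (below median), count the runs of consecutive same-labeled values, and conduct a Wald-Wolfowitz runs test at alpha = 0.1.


Step 1: Compute median = 21.50; label A = above, B = below.
Labels in order: AAAABABBBBABBBAA  (n_A = 8, n_B = 8)
Step 2: Count runs R = 7.
Step 3: Under H0 (random ordering), E[R] = 2*n_A*n_B/(n_A+n_B) + 1 = 2*8*8/16 + 1 = 9.0000.
        Var[R] = 2*n_A*n_B*(2*n_A*n_B - n_A - n_B) / ((n_A+n_B)^2 * (n_A+n_B-1)) = 14336/3840 = 3.7333.
        SD[R] = 1.9322.
Step 4: Continuity-corrected z = (R + 0.5 - E[R]) / SD[R] = (7 + 0.5 - 9.0000) / 1.9322 = -0.7763.
Step 5: Two-sided p-value via normal approximation = 2*(1 - Phi(|z|)) = 0.437558.
Step 6: alpha = 0.1. fail to reject H0.

R = 7, z = -0.7763, p = 0.437558, fail to reject H0.


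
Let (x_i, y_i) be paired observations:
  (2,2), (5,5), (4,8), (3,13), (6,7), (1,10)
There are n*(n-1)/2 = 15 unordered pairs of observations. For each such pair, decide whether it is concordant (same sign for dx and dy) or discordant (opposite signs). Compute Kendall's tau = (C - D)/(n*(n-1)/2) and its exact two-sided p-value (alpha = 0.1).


Step 1: Enumerate the 15 unordered pairs (i,j) with i<j and classify each by sign(x_j-x_i) * sign(y_j-y_i).
  (1,2):dx=+3,dy=+3->C; (1,3):dx=+2,dy=+6->C; (1,4):dx=+1,dy=+11->C; (1,5):dx=+4,dy=+5->C
  (1,6):dx=-1,dy=+8->D; (2,3):dx=-1,dy=+3->D; (2,4):dx=-2,dy=+8->D; (2,5):dx=+1,dy=+2->C
  (2,6):dx=-4,dy=+5->D; (3,4):dx=-1,dy=+5->D; (3,5):dx=+2,dy=-1->D; (3,6):dx=-3,dy=+2->D
  (4,5):dx=+3,dy=-6->D; (4,6):dx=-2,dy=-3->C; (5,6):dx=-5,dy=+3->D
Step 2: C = 6, D = 9, total pairs = 15.
Step 3: tau = (C - D)/(n(n-1)/2) = (6 - 9)/15 = -0.200000.
Step 4: Exact two-sided p-value (enumerate n! = 720 permutations of y under H0): p = 0.719444.
Step 5: alpha = 0.1. fail to reject H0.

tau_b = -0.2000 (C=6, D=9), p = 0.719444, fail to reject H0.


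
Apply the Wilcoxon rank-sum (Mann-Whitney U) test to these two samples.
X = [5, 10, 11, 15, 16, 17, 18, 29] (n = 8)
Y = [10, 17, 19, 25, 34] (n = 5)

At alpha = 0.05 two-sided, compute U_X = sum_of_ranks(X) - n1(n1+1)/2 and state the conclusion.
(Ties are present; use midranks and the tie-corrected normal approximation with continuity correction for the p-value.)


Step 1: Combine and sort all 13 observations; assign midranks.
sorted (value, group): (5,X), (10,X), (10,Y), (11,X), (15,X), (16,X), (17,X), (17,Y), (18,X), (19,Y), (25,Y), (29,X), (34,Y)
ranks: 5->1, 10->2.5, 10->2.5, 11->4, 15->5, 16->6, 17->7.5, 17->7.5, 18->9, 19->10, 25->11, 29->12, 34->13
Step 2: Rank sum for X: R1 = 1 + 2.5 + 4 + 5 + 6 + 7.5 + 9 + 12 = 47.
Step 3: U_X = R1 - n1(n1+1)/2 = 47 - 8*9/2 = 47 - 36 = 11.
       U_Y = n1*n2 - U_X = 40 - 11 = 29.
Step 4: Ties are present, so use the tie-corrected normal approximation (with continuity correction) for the p-value.
Step 5: p-value = 0.212139; compare to alpha = 0.05. fail to reject H0.

U_X = 11, p = 0.212139, fail to reject H0 at alpha = 0.05.


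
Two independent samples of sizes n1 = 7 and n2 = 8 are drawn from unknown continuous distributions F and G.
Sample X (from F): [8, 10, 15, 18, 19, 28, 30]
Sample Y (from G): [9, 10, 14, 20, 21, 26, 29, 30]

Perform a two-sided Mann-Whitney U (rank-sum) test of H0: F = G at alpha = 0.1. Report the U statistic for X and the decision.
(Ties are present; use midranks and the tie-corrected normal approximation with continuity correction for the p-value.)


Step 1: Combine and sort all 15 observations; assign midranks.
sorted (value, group): (8,X), (9,Y), (10,X), (10,Y), (14,Y), (15,X), (18,X), (19,X), (20,Y), (21,Y), (26,Y), (28,X), (29,Y), (30,X), (30,Y)
ranks: 8->1, 9->2, 10->3.5, 10->3.5, 14->5, 15->6, 18->7, 19->8, 20->9, 21->10, 26->11, 28->12, 29->13, 30->14.5, 30->14.5
Step 2: Rank sum for X: R1 = 1 + 3.5 + 6 + 7 + 8 + 12 + 14.5 = 52.
Step 3: U_X = R1 - n1(n1+1)/2 = 52 - 7*8/2 = 52 - 28 = 24.
       U_Y = n1*n2 - U_X = 56 - 24 = 32.
Step 4: Ties are present, so use the tie-corrected normal approximation (with continuity correction) for the p-value.
Step 5: p-value = 0.684910; compare to alpha = 0.1. fail to reject H0.

U_X = 24, p = 0.684910, fail to reject H0 at alpha = 0.1.


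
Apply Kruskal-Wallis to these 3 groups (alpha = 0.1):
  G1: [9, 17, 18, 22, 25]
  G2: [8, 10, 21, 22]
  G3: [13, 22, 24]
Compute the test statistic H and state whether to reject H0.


Step 1: Combine all N = 12 observations and assign midranks.
sorted (value, group, rank): (8,G2,1), (9,G1,2), (10,G2,3), (13,G3,4), (17,G1,5), (18,G1,6), (21,G2,7), (22,G1,9), (22,G2,9), (22,G3,9), (24,G3,11), (25,G1,12)
Step 2: Sum ranks within each group.
R_1 = 34 (n_1 = 5)
R_2 = 20 (n_2 = 4)
R_3 = 24 (n_3 = 3)
Step 3: H = 12/(N(N+1)) * sum(R_i^2/n_i) - 3(N+1)
     = 12/(12*13) * (34^2/5 + 20^2/4 + 24^2/3) - 3*13
     = 0.076923 * 523.2 - 39
     = 1.246154.
Step 4: Ties present; correction factor C = 1 - 24/(12^3 - 12) = 0.986014. Corrected H = 1.246154 / 0.986014 = 1.263830.
Step 5: Under H0, H ~ chi^2(2); p-value = 0.531573.
Step 6: alpha = 0.1. fail to reject H0.

H = 1.2638, df = 2, p = 0.531573, fail to reject H0.


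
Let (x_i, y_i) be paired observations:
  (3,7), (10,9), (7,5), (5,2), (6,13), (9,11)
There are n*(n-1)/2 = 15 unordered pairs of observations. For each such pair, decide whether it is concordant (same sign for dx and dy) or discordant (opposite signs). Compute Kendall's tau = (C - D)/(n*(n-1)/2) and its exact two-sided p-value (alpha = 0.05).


Step 1: Enumerate the 15 unordered pairs (i,j) with i<j and classify each by sign(x_j-x_i) * sign(y_j-y_i).
  (1,2):dx=+7,dy=+2->C; (1,3):dx=+4,dy=-2->D; (1,4):dx=+2,dy=-5->D; (1,5):dx=+3,dy=+6->C
  (1,6):dx=+6,dy=+4->C; (2,3):dx=-3,dy=-4->C; (2,4):dx=-5,dy=-7->C; (2,5):dx=-4,dy=+4->D
  (2,6):dx=-1,dy=+2->D; (3,4):dx=-2,dy=-3->C; (3,5):dx=-1,dy=+8->D; (3,6):dx=+2,dy=+6->C
  (4,5):dx=+1,dy=+11->C; (4,6):dx=+4,dy=+9->C; (5,6):dx=+3,dy=-2->D
Step 2: C = 9, D = 6, total pairs = 15.
Step 3: tau = (C - D)/(n(n-1)/2) = (9 - 6)/15 = 0.200000.
Step 4: Exact two-sided p-value (enumerate n! = 720 permutations of y under H0): p = 0.719444.
Step 5: alpha = 0.05. fail to reject H0.

tau_b = 0.2000 (C=9, D=6), p = 0.719444, fail to reject H0.


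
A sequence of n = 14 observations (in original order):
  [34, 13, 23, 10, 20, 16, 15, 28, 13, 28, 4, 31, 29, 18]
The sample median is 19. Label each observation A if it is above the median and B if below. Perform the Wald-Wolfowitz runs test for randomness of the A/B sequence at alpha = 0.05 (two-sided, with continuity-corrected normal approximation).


Step 1: Compute median = 19; label A = above, B = below.
Labels in order: ABABABBABABAAB  (n_A = 7, n_B = 7)
Step 2: Count runs R = 12.
Step 3: Under H0 (random ordering), E[R] = 2*n_A*n_B/(n_A+n_B) + 1 = 2*7*7/14 + 1 = 8.0000.
        Var[R] = 2*n_A*n_B*(2*n_A*n_B - n_A - n_B) / ((n_A+n_B)^2 * (n_A+n_B-1)) = 8232/2548 = 3.2308.
        SD[R] = 1.7974.
Step 4: Continuity-corrected z = (R - 0.5 - E[R]) / SD[R] = (12 - 0.5 - 8.0000) / 1.7974 = 1.9472.
Step 5: Two-sided p-value via normal approximation = 2*(1 - Phi(|z|)) = 0.051508.
Step 6: alpha = 0.05. fail to reject H0.

R = 12, z = 1.9472, p = 0.051508, fail to reject H0.


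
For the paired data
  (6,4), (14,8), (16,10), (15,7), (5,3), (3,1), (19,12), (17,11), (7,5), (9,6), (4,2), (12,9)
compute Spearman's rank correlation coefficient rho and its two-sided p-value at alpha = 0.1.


Step 1: Rank x and y separately (midranks; no ties here).
rank(x): 6->4, 14->8, 16->10, 15->9, 5->3, 3->1, 19->12, 17->11, 7->5, 9->6, 4->2, 12->7
rank(y): 4->4, 8->8, 10->10, 7->7, 3->3, 1->1, 12->12, 11->11, 5->5, 6->6, 2->2, 9->9
Step 2: d_i = R_x(i) - R_y(i); compute d_i^2.
  (4-4)^2=0, (8-8)^2=0, (10-10)^2=0, (9-7)^2=4, (3-3)^2=0, (1-1)^2=0, (12-12)^2=0, (11-11)^2=0, (5-5)^2=0, (6-6)^2=0, (2-2)^2=0, (7-9)^2=4
sum(d^2) = 8.
Step 3: rho = 1 - 6*8 / (12*(12^2 - 1)) = 1 - 48/1716 = 0.972028.
Step 4: Under H0, t = rho * sqrt((n-2)/(1-rho^2)) = 13.0876 ~ t(10).
Step 5: Two-sided p-value from the t-distribution with 10 df = 0.000000.
Step 6: alpha = 0.1. reject H0.

rho = 0.9720, p = 0.000000, reject H0 at alpha = 0.1.


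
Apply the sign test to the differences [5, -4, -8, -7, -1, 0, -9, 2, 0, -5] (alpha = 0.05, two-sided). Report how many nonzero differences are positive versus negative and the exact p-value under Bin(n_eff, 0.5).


Step 1: Discard zero differences. Original n = 10; n_eff = number of nonzero differences = 8.
Nonzero differences (with sign): +5, -4, -8, -7, -1, -9, +2, -5
Step 2: Count signs: positive = 2, negative = 6.
Step 3: Under H0: P(positive) = 0.5, so the number of positives S ~ Bin(8, 0.5).
Step 4: Two-sided exact p-value = sum of Bin(8,0.5) probabilities at or below the observed probability = 0.289062.
Step 5: alpha = 0.05. fail to reject H0.

n_eff = 8, pos = 2, neg = 6, p = 0.289062, fail to reject H0.


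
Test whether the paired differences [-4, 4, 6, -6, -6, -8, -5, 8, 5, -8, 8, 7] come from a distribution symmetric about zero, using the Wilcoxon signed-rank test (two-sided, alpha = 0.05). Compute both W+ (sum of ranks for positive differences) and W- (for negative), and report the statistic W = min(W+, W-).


Step 1: Drop any zero differences (none here) and take |d_i|.
|d| = [4, 4, 6, 6, 6, 8, 5, 8, 5, 8, 8, 7]
Step 2: Midrank |d_i| (ties get averaged ranks).
ranks: |4|->1.5, |4|->1.5, |6|->6, |6|->6, |6|->6, |8|->10.5, |5|->3.5, |8|->10.5, |5|->3.5, |8|->10.5, |8|->10.5, |7|->8
Step 3: Attach original signs; sum ranks with positive sign and with negative sign.
W+ = 1.5 + 6 + 10.5 + 3.5 + 10.5 + 8 = 40
W- = 1.5 + 6 + 6 + 10.5 + 3.5 + 10.5 = 38
(Check: W+ + W- = 78 should equal n(n+1)/2 = 78.)
Step 4: Test statistic W = min(W+, W-) = 38.
Step 5: Ties in |d|, so use the tie-corrected normal approximation.
        E[W] = n(n+1)/4 = 12*13/4 = 39.
        Tie groups: |d|=4 (t=2), |d|=5 (t=2), |d|=6 (t=3), |d|=8 (t=4); sum(t^3 - t) = 96.
        Var[W] = n(n+1)(2n+1)/24 - sum(t^3-t)/48 = 3900/24 - 96/48 = 160.5.
        z = (W - E[W]) / sqrt(Var[W]) = (38 - 39) / 12.6689 = -0.0789.
        Two-sided p = 2*Phi(z) = 0.937085.
Step 6: alpha = 0.05. fail to reject H0.

W+ = 40, W- = 38, W = min = 38, p = 0.937085, fail to reject H0.


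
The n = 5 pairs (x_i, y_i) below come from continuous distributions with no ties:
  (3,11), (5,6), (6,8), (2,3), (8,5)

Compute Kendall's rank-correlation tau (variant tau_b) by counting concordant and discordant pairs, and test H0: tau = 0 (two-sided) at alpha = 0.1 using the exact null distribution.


Step 1: Enumerate the 10 unordered pairs (i,j) with i<j and classify each by sign(x_j-x_i) * sign(y_j-y_i).
  (1,2):dx=+2,dy=-5->D; (1,3):dx=+3,dy=-3->D; (1,4):dx=-1,dy=-8->C; (1,5):dx=+5,dy=-6->D
  (2,3):dx=+1,dy=+2->C; (2,4):dx=-3,dy=-3->C; (2,5):dx=+3,dy=-1->D; (3,4):dx=-4,dy=-5->C
  (3,5):dx=+2,dy=-3->D; (4,5):dx=+6,dy=+2->C
Step 2: C = 5, D = 5, total pairs = 10.
Step 3: tau = (C - D)/(n(n-1)/2) = (5 - 5)/10 = 0.000000.
Step 4: Exact two-sided p-value (enumerate n! = 120 permutations of y under H0): p = 1.000000.
Step 5: alpha = 0.1. fail to reject H0.

tau_b = 0.0000 (C=5, D=5), p = 1.000000, fail to reject H0.


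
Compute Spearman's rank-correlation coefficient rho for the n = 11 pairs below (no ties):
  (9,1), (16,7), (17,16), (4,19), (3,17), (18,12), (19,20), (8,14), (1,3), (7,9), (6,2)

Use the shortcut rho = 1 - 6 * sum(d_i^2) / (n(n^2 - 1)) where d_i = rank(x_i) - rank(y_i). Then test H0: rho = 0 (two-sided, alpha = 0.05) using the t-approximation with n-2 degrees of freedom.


Step 1: Rank x and y separately (midranks; no ties here).
rank(x): 9->7, 16->8, 17->9, 4->3, 3->2, 18->10, 19->11, 8->6, 1->1, 7->5, 6->4
rank(y): 1->1, 7->4, 16->8, 19->10, 17->9, 12->6, 20->11, 14->7, 3->3, 9->5, 2->2
Step 2: d_i = R_x(i) - R_y(i); compute d_i^2.
  (7-1)^2=36, (8-4)^2=16, (9-8)^2=1, (3-10)^2=49, (2-9)^2=49, (10-6)^2=16, (11-11)^2=0, (6-7)^2=1, (1-3)^2=4, (5-5)^2=0, (4-2)^2=4
sum(d^2) = 176.
Step 3: rho = 1 - 6*176 / (11*(11^2 - 1)) = 1 - 1056/1320 = 0.200000.
Step 4: Under H0, t = rho * sqrt((n-2)/(1-rho^2)) = 0.6124 ~ t(9).
Step 5: Two-sided p-value from the t-distribution with 9 df = 0.555445.
Step 6: alpha = 0.05. fail to reject H0.

rho = 0.2000, p = 0.555445, fail to reject H0 at alpha = 0.05.


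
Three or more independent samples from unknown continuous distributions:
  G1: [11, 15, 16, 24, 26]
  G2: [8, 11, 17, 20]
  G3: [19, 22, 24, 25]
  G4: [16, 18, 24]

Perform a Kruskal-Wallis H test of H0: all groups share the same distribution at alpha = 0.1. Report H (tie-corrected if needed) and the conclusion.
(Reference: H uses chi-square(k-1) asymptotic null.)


Step 1: Combine all N = 16 observations and assign midranks.
sorted (value, group, rank): (8,G2,1), (11,G1,2.5), (11,G2,2.5), (15,G1,4), (16,G1,5.5), (16,G4,5.5), (17,G2,7), (18,G4,8), (19,G3,9), (20,G2,10), (22,G3,11), (24,G1,13), (24,G3,13), (24,G4,13), (25,G3,15), (26,G1,16)
Step 2: Sum ranks within each group.
R_1 = 41 (n_1 = 5)
R_2 = 20.5 (n_2 = 4)
R_3 = 48 (n_3 = 4)
R_4 = 26.5 (n_4 = 3)
Step 3: H = 12/(N(N+1)) * sum(R_i^2/n_i) - 3(N+1)
     = 12/(16*17) * (41^2/5 + 20.5^2/4 + 48^2/4 + 26.5^2/3) - 3*17
     = 0.044118 * 1251.35 - 51
     = 4.206434.
Step 4: Ties present; correction factor C = 1 - 36/(16^3 - 16) = 0.991176. Corrected H = 4.206434 / 0.991176 = 4.243880.
Step 5: Under H0, H ~ chi^2(3); p-value = 0.236305.
Step 6: alpha = 0.1. fail to reject H0.

H = 4.2439, df = 3, p = 0.236305, fail to reject H0.


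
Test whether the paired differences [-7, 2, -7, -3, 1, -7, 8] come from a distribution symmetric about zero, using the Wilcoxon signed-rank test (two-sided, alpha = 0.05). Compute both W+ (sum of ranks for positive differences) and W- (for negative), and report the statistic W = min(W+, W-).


Step 1: Drop any zero differences (none here) and take |d_i|.
|d| = [7, 2, 7, 3, 1, 7, 8]
Step 2: Midrank |d_i| (ties get averaged ranks).
ranks: |7|->5, |2|->2, |7|->5, |3|->3, |1|->1, |7|->5, |8|->7
Step 3: Attach original signs; sum ranks with positive sign and with negative sign.
W+ = 2 + 1 + 7 = 10
W- = 5 + 5 + 3 + 5 = 18
(Check: W+ + W- = 28 should equal n(n+1)/2 = 28.)
Step 4: Test statistic W = min(W+, W-) = 10.
Step 5: Ties in |d|, so use the tie-corrected normal approximation.
        E[W] = n(n+1)/4 = 7*8/4 = 14.
        Tie groups: |d|=7 (t=3); sum(t^3 - t) = 24.
        Var[W] = n(n+1)(2n+1)/24 - sum(t^3-t)/48 = 840/24 - 24/48 = 34.5.
        z = (W - E[W]) / sqrt(Var[W]) = (10 - 14) / 5.8737 = -0.6810.
        Two-sided p = 2*Phi(z) = 0.495868.
Step 6: alpha = 0.05. fail to reject H0.

W+ = 10, W- = 18, W = min = 10, p = 0.495868, fail to reject H0.


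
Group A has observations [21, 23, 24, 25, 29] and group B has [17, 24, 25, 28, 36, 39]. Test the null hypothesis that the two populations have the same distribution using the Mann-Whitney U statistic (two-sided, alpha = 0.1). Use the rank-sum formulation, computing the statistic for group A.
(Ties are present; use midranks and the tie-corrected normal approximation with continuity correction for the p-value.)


Step 1: Combine and sort all 11 observations; assign midranks.
sorted (value, group): (17,Y), (21,X), (23,X), (24,X), (24,Y), (25,X), (25,Y), (28,Y), (29,X), (36,Y), (39,Y)
ranks: 17->1, 21->2, 23->3, 24->4.5, 24->4.5, 25->6.5, 25->6.5, 28->8, 29->9, 36->10, 39->11
Step 2: Rank sum for X: R1 = 2 + 3 + 4.5 + 6.5 + 9 = 25.
Step 3: U_X = R1 - n1(n1+1)/2 = 25 - 5*6/2 = 25 - 15 = 10.
       U_Y = n1*n2 - U_X = 30 - 10 = 20.
Step 4: Ties are present, so use the tie-corrected normal approximation (with continuity correction) for the p-value.
Step 5: p-value = 0.409176; compare to alpha = 0.1. fail to reject H0.

U_X = 10, p = 0.409176, fail to reject H0 at alpha = 0.1.


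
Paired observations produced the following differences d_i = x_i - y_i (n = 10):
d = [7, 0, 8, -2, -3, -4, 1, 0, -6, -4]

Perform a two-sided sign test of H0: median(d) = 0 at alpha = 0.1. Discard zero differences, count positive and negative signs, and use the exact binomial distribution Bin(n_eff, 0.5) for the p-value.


Step 1: Discard zero differences. Original n = 10; n_eff = number of nonzero differences = 8.
Nonzero differences (with sign): +7, +8, -2, -3, -4, +1, -6, -4
Step 2: Count signs: positive = 3, negative = 5.
Step 3: Under H0: P(positive) = 0.5, so the number of positives S ~ Bin(8, 0.5).
Step 4: Two-sided exact p-value = sum of Bin(8,0.5) probabilities at or below the observed probability = 0.726562.
Step 5: alpha = 0.1. fail to reject H0.

n_eff = 8, pos = 3, neg = 5, p = 0.726562, fail to reject H0.


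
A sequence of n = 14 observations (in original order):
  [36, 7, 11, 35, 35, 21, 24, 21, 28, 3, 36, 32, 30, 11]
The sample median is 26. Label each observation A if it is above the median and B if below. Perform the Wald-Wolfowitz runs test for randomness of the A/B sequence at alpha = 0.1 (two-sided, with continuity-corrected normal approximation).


Step 1: Compute median = 26; label A = above, B = below.
Labels in order: ABBAABBBABAAAB  (n_A = 7, n_B = 7)
Step 2: Count runs R = 8.
Step 3: Under H0 (random ordering), E[R] = 2*n_A*n_B/(n_A+n_B) + 1 = 2*7*7/14 + 1 = 8.0000.
        Var[R] = 2*n_A*n_B*(2*n_A*n_B - n_A - n_B) / ((n_A+n_B)^2 * (n_A+n_B-1)) = 8232/2548 = 3.2308.
        SD[R] = 1.7974.
Step 4: R = E[R], so z = 0 with no continuity correction.
Step 5: Two-sided p-value via normal approximation = 2*(1 - Phi(|z|)) = 1.000000.
Step 6: alpha = 0.1. fail to reject H0.

R = 8, z = 0.0000, p = 1.000000, fail to reject H0.


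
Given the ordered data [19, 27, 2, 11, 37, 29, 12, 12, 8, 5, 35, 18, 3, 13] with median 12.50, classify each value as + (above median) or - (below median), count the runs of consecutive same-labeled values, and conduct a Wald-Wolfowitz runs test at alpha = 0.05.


Step 1: Compute median = 12.50; label A = above, B = below.
Labels in order: AABBAABBBBAABA  (n_A = 7, n_B = 7)
Step 2: Count runs R = 7.
Step 3: Under H0 (random ordering), E[R] = 2*n_A*n_B/(n_A+n_B) + 1 = 2*7*7/14 + 1 = 8.0000.
        Var[R] = 2*n_A*n_B*(2*n_A*n_B - n_A - n_B) / ((n_A+n_B)^2 * (n_A+n_B-1)) = 8232/2548 = 3.2308.
        SD[R] = 1.7974.
Step 4: Continuity-corrected z = (R + 0.5 - E[R]) / SD[R] = (7 + 0.5 - 8.0000) / 1.7974 = -0.2782.
Step 5: Two-sided p-value via normal approximation = 2*(1 - Phi(|z|)) = 0.780879.
Step 6: alpha = 0.05. fail to reject H0.

R = 7, z = -0.2782, p = 0.780879, fail to reject H0.


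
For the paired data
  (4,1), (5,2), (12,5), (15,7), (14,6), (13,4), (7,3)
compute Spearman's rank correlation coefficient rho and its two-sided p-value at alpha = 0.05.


Step 1: Rank x and y separately (midranks; no ties here).
rank(x): 4->1, 5->2, 12->4, 15->7, 14->6, 13->5, 7->3
rank(y): 1->1, 2->2, 5->5, 7->7, 6->6, 4->4, 3->3
Step 2: d_i = R_x(i) - R_y(i); compute d_i^2.
  (1-1)^2=0, (2-2)^2=0, (4-5)^2=1, (7-7)^2=0, (6-6)^2=0, (5-4)^2=1, (3-3)^2=0
sum(d^2) = 2.
Step 3: rho = 1 - 6*2 / (7*(7^2 - 1)) = 1 - 12/336 = 0.964286.
Step 4: Under H0, t = rho * sqrt((n-2)/(1-rho^2)) = 8.1408 ~ t(5).
Step 5: Two-sided p-value from the t-distribution with 5 df = 0.000454.
Step 6: alpha = 0.05. reject H0.

rho = 0.9643, p = 0.000454, reject H0 at alpha = 0.05.


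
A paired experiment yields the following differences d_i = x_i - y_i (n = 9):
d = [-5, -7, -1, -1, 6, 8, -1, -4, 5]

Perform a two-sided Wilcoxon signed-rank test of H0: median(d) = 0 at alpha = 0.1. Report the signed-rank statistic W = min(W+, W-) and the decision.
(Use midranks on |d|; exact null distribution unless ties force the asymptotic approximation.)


Step 1: Drop any zero differences (none here) and take |d_i|.
|d| = [5, 7, 1, 1, 6, 8, 1, 4, 5]
Step 2: Midrank |d_i| (ties get averaged ranks).
ranks: |5|->5.5, |7|->8, |1|->2, |1|->2, |6|->7, |8|->9, |1|->2, |4|->4, |5|->5.5
Step 3: Attach original signs; sum ranks with positive sign and with negative sign.
W+ = 7 + 9 + 5.5 = 21.5
W- = 5.5 + 8 + 2 + 2 + 2 + 4 = 23.5
(Check: W+ + W- = 45 should equal n(n+1)/2 = 45.)
Step 4: Test statistic W = min(W+, W-) = 21.5.
Step 5: Ties in |d|, so use the tie-corrected normal approximation.
        E[W] = n(n+1)/4 = 9*10/4 = 22.5.
        Tie groups: |d|=1 (t=3), |d|=5 (t=2); sum(t^3 - t) = 30.
        Var[W] = n(n+1)(2n+1)/24 - sum(t^3-t)/48 = 1710/24 - 30/48 = 70.625.
        z = (W - E[W]) / sqrt(Var[W]) = (21.5 - 22.5) / 8.4039 = -0.1190.
        Two-sided p = 2*Phi(z) = 0.905281.
Step 6: alpha = 0.1. fail to reject H0.

W+ = 21.5, W- = 23.5, W = min = 21.5, p = 0.905281, fail to reject H0.


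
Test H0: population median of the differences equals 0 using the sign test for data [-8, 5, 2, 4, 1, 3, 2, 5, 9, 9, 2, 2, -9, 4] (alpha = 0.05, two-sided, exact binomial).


Step 1: Discard zero differences. Original n = 14; n_eff = number of nonzero differences = 14.
Nonzero differences (with sign): -8, +5, +2, +4, +1, +3, +2, +5, +9, +9, +2, +2, -9, +4
Step 2: Count signs: positive = 12, negative = 2.
Step 3: Under H0: P(positive) = 0.5, so the number of positives S ~ Bin(14, 0.5).
Step 4: Two-sided exact p-value = sum of Bin(14,0.5) probabilities at or below the observed probability = 0.012939.
Step 5: alpha = 0.05. reject H0.

n_eff = 14, pos = 12, neg = 2, p = 0.012939, reject H0.


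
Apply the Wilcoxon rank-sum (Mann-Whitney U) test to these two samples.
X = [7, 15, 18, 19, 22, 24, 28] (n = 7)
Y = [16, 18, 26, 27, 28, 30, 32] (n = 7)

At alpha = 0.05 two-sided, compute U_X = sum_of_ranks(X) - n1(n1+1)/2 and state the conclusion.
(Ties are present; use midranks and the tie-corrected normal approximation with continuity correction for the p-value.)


Step 1: Combine and sort all 14 observations; assign midranks.
sorted (value, group): (7,X), (15,X), (16,Y), (18,X), (18,Y), (19,X), (22,X), (24,X), (26,Y), (27,Y), (28,X), (28,Y), (30,Y), (32,Y)
ranks: 7->1, 15->2, 16->3, 18->4.5, 18->4.5, 19->6, 22->7, 24->8, 26->9, 27->10, 28->11.5, 28->11.5, 30->13, 32->14
Step 2: Rank sum for X: R1 = 1 + 2 + 4.5 + 6 + 7 + 8 + 11.5 = 40.
Step 3: U_X = R1 - n1(n1+1)/2 = 40 - 7*8/2 = 40 - 28 = 12.
       U_Y = n1*n2 - U_X = 49 - 12 = 37.
Step 4: Ties are present, so use the tie-corrected normal approximation (with continuity correction) for the p-value.
Step 5: p-value = 0.124371; compare to alpha = 0.05. fail to reject H0.

U_X = 12, p = 0.124371, fail to reject H0 at alpha = 0.05.


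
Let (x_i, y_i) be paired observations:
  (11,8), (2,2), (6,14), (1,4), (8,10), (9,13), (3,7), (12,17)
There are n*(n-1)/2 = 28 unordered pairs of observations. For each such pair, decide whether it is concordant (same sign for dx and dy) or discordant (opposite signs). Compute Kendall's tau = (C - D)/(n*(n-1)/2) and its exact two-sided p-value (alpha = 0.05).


Step 1: Enumerate the 28 unordered pairs (i,j) with i<j and classify each by sign(x_j-x_i) * sign(y_j-y_i).
  (1,2):dx=-9,dy=-6->C; (1,3):dx=-5,dy=+6->D; (1,4):dx=-10,dy=-4->C; (1,5):dx=-3,dy=+2->D
  (1,6):dx=-2,dy=+5->D; (1,7):dx=-8,dy=-1->C; (1,8):dx=+1,dy=+9->C; (2,3):dx=+4,dy=+12->C
  (2,4):dx=-1,dy=+2->D; (2,5):dx=+6,dy=+8->C; (2,6):dx=+7,dy=+11->C; (2,7):dx=+1,dy=+5->C
  (2,8):dx=+10,dy=+15->C; (3,4):dx=-5,dy=-10->C; (3,5):dx=+2,dy=-4->D; (3,6):dx=+3,dy=-1->D
  (3,7):dx=-3,dy=-7->C; (3,8):dx=+6,dy=+3->C; (4,5):dx=+7,dy=+6->C; (4,6):dx=+8,dy=+9->C
  (4,7):dx=+2,dy=+3->C; (4,8):dx=+11,dy=+13->C; (5,6):dx=+1,dy=+3->C; (5,7):dx=-5,dy=-3->C
  (5,8):dx=+4,dy=+7->C; (6,7):dx=-6,dy=-6->C; (6,8):dx=+3,dy=+4->C; (7,8):dx=+9,dy=+10->C
Step 2: C = 22, D = 6, total pairs = 28.
Step 3: tau = (C - D)/(n(n-1)/2) = (22 - 6)/28 = 0.571429.
Step 4: Exact two-sided p-value (enumerate n! = 40320 permutations of y under H0): p = 0.061012.
Step 5: alpha = 0.05. fail to reject H0.

tau_b = 0.5714 (C=22, D=6), p = 0.061012, fail to reject H0.


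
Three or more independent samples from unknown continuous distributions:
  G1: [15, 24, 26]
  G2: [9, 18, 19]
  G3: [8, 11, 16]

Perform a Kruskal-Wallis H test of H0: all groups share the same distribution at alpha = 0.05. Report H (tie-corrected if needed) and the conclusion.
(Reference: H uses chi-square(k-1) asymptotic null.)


Step 1: Combine all N = 9 observations and assign midranks.
sorted (value, group, rank): (8,G3,1), (9,G2,2), (11,G3,3), (15,G1,4), (16,G3,5), (18,G2,6), (19,G2,7), (24,G1,8), (26,G1,9)
Step 2: Sum ranks within each group.
R_1 = 21 (n_1 = 3)
R_2 = 15 (n_2 = 3)
R_3 = 9 (n_3 = 3)
Step 3: H = 12/(N(N+1)) * sum(R_i^2/n_i) - 3(N+1)
     = 12/(9*10) * (21^2/3 + 15^2/3 + 9^2/3) - 3*10
     = 0.133333 * 249 - 30
     = 3.200000.
Step 4: No ties, so H is used without correction.
Step 5: Under H0, H ~ chi^2(2); p-value = 0.201897.
Step 6: alpha = 0.05. fail to reject H0.

H = 3.2000, df = 2, p = 0.201897, fail to reject H0.


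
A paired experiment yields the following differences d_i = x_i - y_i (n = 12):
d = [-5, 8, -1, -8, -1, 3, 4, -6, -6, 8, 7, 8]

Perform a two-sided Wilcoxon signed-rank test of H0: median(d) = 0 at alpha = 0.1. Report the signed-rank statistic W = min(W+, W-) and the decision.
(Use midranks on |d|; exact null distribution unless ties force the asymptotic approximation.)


Step 1: Drop any zero differences (none here) and take |d_i|.
|d| = [5, 8, 1, 8, 1, 3, 4, 6, 6, 8, 7, 8]
Step 2: Midrank |d_i| (ties get averaged ranks).
ranks: |5|->5, |8|->10.5, |1|->1.5, |8|->10.5, |1|->1.5, |3|->3, |4|->4, |6|->6.5, |6|->6.5, |8|->10.5, |7|->8, |8|->10.5
Step 3: Attach original signs; sum ranks with positive sign and with negative sign.
W+ = 10.5 + 3 + 4 + 10.5 + 8 + 10.5 = 46.5
W- = 5 + 1.5 + 10.5 + 1.5 + 6.5 + 6.5 = 31.5
(Check: W+ + W- = 78 should equal n(n+1)/2 = 78.)
Step 4: Test statistic W = min(W+, W-) = 31.5.
Step 5: Ties in |d|, so use the tie-corrected normal approximation.
        E[W] = n(n+1)/4 = 12*13/4 = 39.
        Tie groups: |d|=1 (t=2), |d|=6 (t=2), |d|=8 (t=4); sum(t^3 - t) = 72.
        Var[W] = n(n+1)(2n+1)/24 - sum(t^3-t)/48 = 3900/24 - 72/48 = 161.
        z = (W - E[W]) / sqrt(Var[W]) = (31.5 - 39) / 12.6886 = -0.5911.
        Two-sided p = 2*Phi(z) = 0.554465.
Step 6: alpha = 0.1. fail to reject H0.

W+ = 46.5, W- = 31.5, W = min = 31.5, p = 0.554465, fail to reject H0.


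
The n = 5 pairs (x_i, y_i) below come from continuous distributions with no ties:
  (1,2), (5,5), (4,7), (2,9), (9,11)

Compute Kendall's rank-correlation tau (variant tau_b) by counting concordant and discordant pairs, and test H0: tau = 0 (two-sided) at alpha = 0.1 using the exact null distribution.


Step 1: Enumerate the 10 unordered pairs (i,j) with i<j and classify each by sign(x_j-x_i) * sign(y_j-y_i).
  (1,2):dx=+4,dy=+3->C; (1,3):dx=+3,dy=+5->C; (1,4):dx=+1,dy=+7->C; (1,5):dx=+8,dy=+9->C
  (2,3):dx=-1,dy=+2->D; (2,4):dx=-3,dy=+4->D; (2,5):dx=+4,dy=+6->C; (3,4):dx=-2,dy=+2->D
  (3,5):dx=+5,dy=+4->C; (4,5):dx=+7,dy=+2->C
Step 2: C = 7, D = 3, total pairs = 10.
Step 3: tau = (C - D)/(n(n-1)/2) = (7 - 3)/10 = 0.400000.
Step 4: Exact two-sided p-value (enumerate n! = 120 permutations of y under H0): p = 0.483333.
Step 5: alpha = 0.1. fail to reject H0.

tau_b = 0.4000 (C=7, D=3), p = 0.483333, fail to reject H0.


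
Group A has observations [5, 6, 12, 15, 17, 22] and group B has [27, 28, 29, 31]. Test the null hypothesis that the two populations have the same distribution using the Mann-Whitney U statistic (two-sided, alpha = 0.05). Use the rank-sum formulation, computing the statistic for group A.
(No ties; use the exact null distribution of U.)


Step 1: Combine and sort all 10 observations; assign midranks.
sorted (value, group): (5,X), (6,X), (12,X), (15,X), (17,X), (22,X), (27,Y), (28,Y), (29,Y), (31,Y)
ranks: 5->1, 6->2, 12->3, 15->4, 17->5, 22->6, 27->7, 28->8, 29->9, 31->10
Step 2: Rank sum for X: R1 = 1 + 2 + 3 + 4 + 5 + 6 = 21.
Step 3: U_X = R1 - n1(n1+1)/2 = 21 - 6*7/2 = 21 - 21 = 0.
       U_Y = n1*n2 - U_X = 24 - 0 = 24.
Step 4: No ties, so the exact null distribution of U (based on enumerating the C(10,6) = 210 equally likely rank assignments) gives the two-sided p-value.
Step 5: p-value = 0.009524; compare to alpha = 0.05. reject H0.

U_X = 0, p = 0.009524, reject H0 at alpha = 0.05.


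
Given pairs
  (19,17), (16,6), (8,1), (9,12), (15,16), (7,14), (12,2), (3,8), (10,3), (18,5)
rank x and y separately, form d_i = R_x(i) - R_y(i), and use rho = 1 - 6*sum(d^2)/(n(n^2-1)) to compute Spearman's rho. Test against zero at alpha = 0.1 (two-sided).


Step 1: Rank x and y separately (midranks; no ties here).
rank(x): 19->10, 16->8, 8->3, 9->4, 15->7, 7->2, 12->6, 3->1, 10->5, 18->9
rank(y): 17->10, 6->5, 1->1, 12->7, 16->9, 14->8, 2->2, 8->6, 3->3, 5->4
Step 2: d_i = R_x(i) - R_y(i); compute d_i^2.
  (10-10)^2=0, (8-5)^2=9, (3-1)^2=4, (4-7)^2=9, (7-9)^2=4, (2-8)^2=36, (6-2)^2=16, (1-6)^2=25, (5-3)^2=4, (9-4)^2=25
sum(d^2) = 132.
Step 3: rho = 1 - 6*132 / (10*(10^2 - 1)) = 1 - 792/990 = 0.200000.
Step 4: Under H0, t = rho * sqrt((n-2)/(1-rho^2)) = 0.5774 ~ t(8).
Step 5: Two-sided p-value from the t-distribution with 8 df = 0.579584.
Step 6: alpha = 0.1. fail to reject H0.

rho = 0.2000, p = 0.579584, fail to reject H0 at alpha = 0.1.


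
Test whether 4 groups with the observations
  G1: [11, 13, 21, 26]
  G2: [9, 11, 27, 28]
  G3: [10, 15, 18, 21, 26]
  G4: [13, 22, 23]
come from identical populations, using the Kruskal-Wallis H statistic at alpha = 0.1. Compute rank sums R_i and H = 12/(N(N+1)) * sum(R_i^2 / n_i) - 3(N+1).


Step 1: Combine all N = 16 observations and assign midranks.
sorted (value, group, rank): (9,G2,1), (10,G3,2), (11,G1,3.5), (11,G2,3.5), (13,G1,5.5), (13,G4,5.5), (15,G3,7), (18,G3,8), (21,G1,9.5), (21,G3,9.5), (22,G4,11), (23,G4,12), (26,G1,13.5), (26,G3,13.5), (27,G2,15), (28,G2,16)
Step 2: Sum ranks within each group.
R_1 = 32 (n_1 = 4)
R_2 = 35.5 (n_2 = 4)
R_3 = 40 (n_3 = 5)
R_4 = 28.5 (n_4 = 3)
Step 3: H = 12/(N(N+1)) * sum(R_i^2/n_i) - 3(N+1)
     = 12/(16*17) * (32^2/4 + 35.5^2/4 + 40^2/5 + 28.5^2/3) - 3*17
     = 0.044118 * 1161.81 - 51
     = 0.256434.
Step 4: Ties present; correction factor C = 1 - 24/(16^3 - 16) = 0.994118. Corrected H = 0.256434 / 0.994118 = 0.257951.
Step 5: Under H0, H ~ chi^2(3); p-value = 0.967732.
Step 6: alpha = 0.1. fail to reject H0.

H = 0.2580, df = 3, p = 0.967732, fail to reject H0.


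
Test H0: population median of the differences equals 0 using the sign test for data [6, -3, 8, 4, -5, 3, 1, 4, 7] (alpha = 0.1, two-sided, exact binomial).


Step 1: Discard zero differences. Original n = 9; n_eff = number of nonzero differences = 9.
Nonzero differences (with sign): +6, -3, +8, +4, -5, +3, +1, +4, +7
Step 2: Count signs: positive = 7, negative = 2.
Step 3: Under H0: P(positive) = 0.5, so the number of positives S ~ Bin(9, 0.5).
Step 4: Two-sided exact p-value = sum of Bin(9,0.5) probabilities at or below the observed probability = 0.179688.
Step 5: alpha = 0.1. fail to reject H0.

n_eff = 9, pos = 7, neg = 2, p = 0.179688, fail to reject H0.


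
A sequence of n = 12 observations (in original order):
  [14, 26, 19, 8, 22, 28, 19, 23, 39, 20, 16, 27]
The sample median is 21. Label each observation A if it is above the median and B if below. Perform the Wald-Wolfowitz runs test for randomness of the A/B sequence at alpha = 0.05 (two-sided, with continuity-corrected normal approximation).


Step 1: Compute median = 21; label A = above, B = below.
Labels in order: BABBAABAABBA  (n_A = 6, n_B = 6)
Step 2: Count runs R = 8.
Step 3: Under H0 (random ordering), E[R] = 2*n_A*n_B/(n_A+n_B) + 1 = 2*6*6/12 + 1 = 7.0000.
        Var[R] = 2*n_A*n_B*(2*n_A*n_B - n_A - n_B) / ((n_A+n_B)^2 * (n_A+n_B-1)) = 4320/1584 = 2.7273.
        SD[R] = 1.6514.
Step 4: Continuity-corrected z = (R - 0.5 - E[R]) / SD[R] = (8 - 0.5 - 7.0000) / 1.6514 = 0.3028.
Step 5: Two-sided p-value via normal approximation = 2*(1 - Phi(|z|)) = 0.762069.
Step 6: alpha = 0.05. fail to reject H0.

R = 8, z = 0.3028, p = 0.762069, fail to reject H0.


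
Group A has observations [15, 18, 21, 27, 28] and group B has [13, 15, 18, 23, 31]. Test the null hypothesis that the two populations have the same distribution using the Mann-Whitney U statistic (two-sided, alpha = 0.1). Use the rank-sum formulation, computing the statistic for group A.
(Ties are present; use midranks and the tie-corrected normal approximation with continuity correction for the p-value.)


Step 1: Combine and sort all 10 observations; assign midranks.
sorted (value, group): (13,Y), (15,X), (15,Y), (18,X), (18,Y), (21,X), (23,Y), (27,X), (28,X), (31,Y)
ranks: 13->1, 15->2.5, 15->2.5, 18->4.5, 18->4.5, 21->6, 23->7, 27->8, 28->9, 31->10
Step 2: Rank sum for X: R1 = 2.5 + 4.5 + 6 + 8 + 9 = 30.
Step 3: U_X = R1 - n1(n1+1)/2 = 30 - 5*6/2 = 30 - 15 = 15.
       U_Y = n1*n2 - U_X = 25 - 15 = 10.
Step 4: Ties are present, so use the tie-corrected normal approximation (with continuity correction) for the p-value.
Step 5: p-value = 0.674236; compare to alpha = 0.1. fail to reject H0.

U_X = 15, p = 0.674236, fail to reject H0 at alpha = 0.1.


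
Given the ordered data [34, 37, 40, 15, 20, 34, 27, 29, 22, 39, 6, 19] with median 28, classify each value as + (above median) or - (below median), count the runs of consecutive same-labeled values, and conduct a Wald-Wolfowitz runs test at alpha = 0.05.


Step 1: Compute median = 28; label A = above, B = below.
Labels in order: AAABBABABABB  (n_A = 6, n_B = 6)
Step 2: Count runs R = 8.
Step 3: Under H0 (random ordering), E[R] = 2*n_A*n_B/(n_A+n_B) + 1 = 2*6*6/12 + 1 = 7.0000.
        Var[R] = 2*n_A*n_B*(2*n_A*n_B - n_A - n_B) / ((n_A+n_B)^2 * (n_A+n_B-1)) = 4320/1584 = 2.7273.
        SD[R] = 1.6514.
Step 4: Continuity-corrected z = (R - 0.5 - E[R]) / SD[R] = (8 - 0.5 - 7.0000) / 1.6514 = 0.3028.
Step 5: Two-sided p-value via normal approximation = 2*(1 - Phi(|z|)) = 0.762069.
Step 6: alpha = 0.05. fail to reject H0.

R = 8, z = 0.3028, p = 0.762069, fail to reject H0.


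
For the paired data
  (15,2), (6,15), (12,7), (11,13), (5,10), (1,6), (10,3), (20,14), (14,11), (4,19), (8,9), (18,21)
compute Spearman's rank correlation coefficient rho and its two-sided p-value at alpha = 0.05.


Step 1: Rank x and y separately (midranks; no ties here).
rank(x): 15->10, 6->4, 12->8, 11->7, 5->3, 1->1, 10->6, 20->12, 14->9, 4->2, 8->5, 18->11
rank(y): 2->1, 15->10, 7->4, 13->8, 10->6, 6->3, 3->2, 14->9, 11->7, 19->11, 9->5, 21->12
Step 2: d_i = R_x(i) - R_y(i); compute d_i^2.
  (10-1)^2=81, (4-10)^2=36, (8-4)^2=16, (7-8)^2=1, (3-6)^2=9, (1-3)^2=4, (6-2)^2=16, (12-9)^2=9, (9-7)^2=4, (2-11)^2=81, (5-5)^2=0, (11-12)^2=1
sum(d^2) = 258.
Step 3: rho = 1 - 6*258 / (12*(12^2 - 1)) = 1 - 1548/1716 = 0.097902.
Step 4: Under H0, t = rho * sqrt((n-2)/(1-rho^2)) = 0.3111 ~ t(10).
Step 5: Two-sided p-value from the t-distribution with 10 df = 0.762122.
Step 6: alpha = 0.05. fail to reject H0.

rho = 0.0979, p = 0.762122, fail to reject H0 at alpha = 0.05.
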